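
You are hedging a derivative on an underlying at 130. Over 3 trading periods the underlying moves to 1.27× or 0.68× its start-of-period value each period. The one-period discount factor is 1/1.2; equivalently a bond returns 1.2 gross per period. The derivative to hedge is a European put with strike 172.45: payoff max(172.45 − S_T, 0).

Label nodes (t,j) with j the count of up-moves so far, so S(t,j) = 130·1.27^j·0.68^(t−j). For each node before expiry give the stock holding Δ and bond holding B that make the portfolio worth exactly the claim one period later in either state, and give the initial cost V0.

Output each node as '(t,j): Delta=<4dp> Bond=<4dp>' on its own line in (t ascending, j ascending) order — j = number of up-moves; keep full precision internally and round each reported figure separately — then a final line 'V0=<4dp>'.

Since d<R<u, set p* = (R−d)/(u−d) = 0.8814; price each node as the discounted p*-expectation of its children.
At expiry t=3: V(3,0)=131.5738, V(3,1)=96.1078, V(3,2)=29.8696, V(3,3)=0.0000
Node (2,0) S=60.1120: V=(p*·96.1078+(1−p*)·131.5738)/1.2=83.5963; Δ=(96.1078−131.5738)/(76.3422−40.8762)=-1.0000; B=V−Δ·S=143.7083
Node (2,1) S=112.2680: V=(p*·29.8696+(1−p*)·96.1078)/1.2=31.4403; Δ=(29.8696−96.1078)/(142.5804−76.3422)=-1.0000; B=V−Δ·S=143.7083
Node (2,2) S=209.6770: V=(p*·0.0000+(1−p*)·29.8696)/1.2=2.9532; Δ=(0.0000−29.8696)/(266.2898−142.5804)=-0.2414; B=V−Δ·S=53.5797
Node (1,0) S=88.4000: V=(p*·31.4403+(1−p*)·83.5963)/1.2=31.3569; Δ=(31.4403−83.5963)/(112.2680−60.1120)=-1.0000; B=V−Δ·S=119.7569
Node (1,1) S=165.1000: V=(p*·2.9532+(1−p*)·31.4403)/1.2=5.2775; Δ=(2.9532−31.4403)/(209.6770−112.2680)=-0.2924; B=V−Δ·S=53.5608
Node (0,0) S=130.0000: V=(p*·5.2775+(1−p*)·31.3569)/1.2=6.9764; Δ=(5.2775−31.3569)/(165.1000−88.4000)=-0.3400; B=V−Δ·S=51.1788
Self-financing check: at every node Δ·S+B equals the discounted successor values.

(0,0): Delta=-0.3400 Bond=51.1788
(1,0): Delta=-1.0000 Bond=119.7569
(1,1): Delta=-0.2924 Bond=53.5608
(2,0): Delta=-1.0000 Bond=143.7083
(2,1): Delta=-1.0000 Bond=143.7083
(2,2): Delta=-0.2414 Bond=53.5797
V0=6.9764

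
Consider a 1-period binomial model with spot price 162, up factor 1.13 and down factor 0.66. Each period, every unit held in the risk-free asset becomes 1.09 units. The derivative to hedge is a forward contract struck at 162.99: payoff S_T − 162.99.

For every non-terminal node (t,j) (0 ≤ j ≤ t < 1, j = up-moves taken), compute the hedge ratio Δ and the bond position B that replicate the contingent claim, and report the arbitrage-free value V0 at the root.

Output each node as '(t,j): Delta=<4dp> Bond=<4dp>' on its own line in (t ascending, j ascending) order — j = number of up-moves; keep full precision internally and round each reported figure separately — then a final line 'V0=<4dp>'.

(0,0): Delta=1.0000 Bond=-149.5321
V0=12.4679

Risk-neutral probability p* = (R−d)/(u−d) = (1.09−0.66)/(1.13−0.66) = 0.9149.
Payoff layer (t=1): V(1,0)=-56.0700, V(1,1)=20.0700
(0,0): S=162.0000. Δ = (V_up−V_dn)/(S_up−S_dn) = (20.0700−-56.0700)/(183.0600−106.9200) = 1.0000. V = [p*·20.0700 + (1−p*)·-56.0700]/1.09 = 12.4679. B = V − Δ·S = -149.5321.
Each (Δ,B) replicates both successor values, so the strategy is self-financing and V0 is arbitrage-free.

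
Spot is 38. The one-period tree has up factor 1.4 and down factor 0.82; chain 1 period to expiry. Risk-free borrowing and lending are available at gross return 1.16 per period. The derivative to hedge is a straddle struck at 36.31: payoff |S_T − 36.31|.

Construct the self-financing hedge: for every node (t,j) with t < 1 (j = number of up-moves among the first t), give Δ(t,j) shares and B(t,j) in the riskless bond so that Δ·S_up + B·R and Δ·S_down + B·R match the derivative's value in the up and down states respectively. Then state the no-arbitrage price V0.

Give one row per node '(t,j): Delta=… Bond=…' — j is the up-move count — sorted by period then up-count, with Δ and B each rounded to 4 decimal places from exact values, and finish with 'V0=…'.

Risk-neutral probability p* = (R−d)/(u−d) = (1.16−0.82)/(1.4−0.82) = 0.5862.
Terminal values V(1,·): V(1,0)=5.1500, V(1,1)=16.8900
  t=0,j=0: stock 38.0000 → up 53.2000 (V=16.8900), down 31.1600 (V=5.1500). Price 10.3725; hedge Δ=0.5327, bond B=-9.8689.
Root portfolio cost Δ·38+B reproduces V0=10.3725.

(0,0): Delta=0.5327 Bond=-9.8689
V0=10.3725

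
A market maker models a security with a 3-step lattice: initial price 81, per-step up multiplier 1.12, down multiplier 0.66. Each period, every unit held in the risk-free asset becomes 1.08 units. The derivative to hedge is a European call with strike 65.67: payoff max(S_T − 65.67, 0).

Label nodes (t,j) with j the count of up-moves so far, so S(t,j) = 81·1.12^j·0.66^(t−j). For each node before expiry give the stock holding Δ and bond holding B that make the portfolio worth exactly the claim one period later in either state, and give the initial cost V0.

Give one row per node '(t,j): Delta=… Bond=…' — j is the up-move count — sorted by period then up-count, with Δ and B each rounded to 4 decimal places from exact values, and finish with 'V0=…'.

Under the risk-neutral measure, an up-move has probability p* = (R−d)/(u−d) = 0.9130 and values discount at R = 1.08.
Payoff layer (t=3): V(3,0)=0.0000, V(3,1)=0.0000, V(3,2)=1.3902, V(3,3)=48.1292
(2,0): S=35.2836. Δ = (V_up−V_dn)/(S_up−S_dn) = (0.0000−0.0000)/(39.5176−23.2872) = 0.0000. V = [p*·0.0000 + (1−p*)·0.0000]/1.08 = 0.0000. B = V − Δ·S = 0.0000.
(2,1): S=59.8752. Δ = (V_up−V_dn)/(S_up−S_dn) = (1.3902−0.0000)/(67.0602−39.5176) = 0.0505. V = [p*·1.3902 + (1−p*)·0.0000]/1.08 = 1.1753. B = V − Δ·S = -1.8469.
(2,2): S=101.6064. Δ = (V_up−V_dn)/(S_up−S_dn) = (48.1292−1.3902)/(113.7992−67.0602) = 1.0000. V = [p*·48.1292 + (1−p*)·1.3902]/1.08 = 40.8008. B = V − Δ·S = -60.8056.
(1,0): S=53.4600. Δ = (V_up−V_dn)/(S_up−S_dn) = (1.1753−0.0000)/(59.8752−35.2836) = 0.0478. V = [p*·1.1753 + (1−p*)·0.0000]/1.08 = 0.9936. B = V − Δ·S = -1.5614.
(1,1): S=90.7200. Δ = (V_up−V_dn)/(S_up−S_dn) = (40.8008−1.1753)/(101.6064−59.8752) = 0.9495. V = [p*·40.8008 + (1−p*)·1.1753]/1.08 = 34.5881. B = V − Δ·S = -51.5544.
(0,0): S=81.0000. Δ = (V_up−V_dn)/(S_up−S_dn) = (34.5881−0.9936)/(90.7200−53.4600) = 0.9016. V = [p*·34.5881 + (1−p*)·0.9936]/1.08 = 29.3211. B = V − Δ·S = -43.7103.
Root portfolio cost Δ·81+B reproduces V0=29.3211.

(0,0): Delta=0.9016 Bond=-43.7103
(1,0): Delta=0.0478 Bond=-1.5614
(1,1): Delta=0.9495 Bond=-51.5544
(2,0): Delta=0.0000 Bond=0.0000
(2,1): Delta=0.0505 Bond=-1.8469
(2,2): Delta=1.0000 Bond=-60.8056
V0=29.3211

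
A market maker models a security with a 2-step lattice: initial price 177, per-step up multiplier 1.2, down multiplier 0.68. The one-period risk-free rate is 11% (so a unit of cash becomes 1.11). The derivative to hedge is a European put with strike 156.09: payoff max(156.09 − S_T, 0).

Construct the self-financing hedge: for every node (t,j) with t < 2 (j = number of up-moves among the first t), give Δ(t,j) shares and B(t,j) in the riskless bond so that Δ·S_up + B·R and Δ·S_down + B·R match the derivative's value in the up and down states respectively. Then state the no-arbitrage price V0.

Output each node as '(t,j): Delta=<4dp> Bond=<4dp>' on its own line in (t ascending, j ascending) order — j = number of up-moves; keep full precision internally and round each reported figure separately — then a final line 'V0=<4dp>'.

(0,0): Delta=-0.2004 Bond=39.9824
(1,0): Delta=-1.0000 Bond=140.6216
(1,1): Delta=-0.1056 Bond=24.2370
V0=4.5135

No-arbitrage ⇒ martingale measure with p* = (R−d)/(u−d) = 0.8269.
At expiry t=2: V(2,0)=74.2452, V(2,1)=11.6580, V(2,2)=0.0000
  t=1,j=0: stock 120.3600 → up 144.4320 (V=11.6580), down 81.8448 (V=74.2452). Price 20.2616; hedge Δ=-1.0000, bond B=140.6216.
  t=1,j=1: stock 212.4000 → up 254.8800 (V=0.0000), down 144.4320 (V=11.6580). Price 1.8178; hedge Δ=-0.1056, bond B=24.2370.
  t=0,j=0: stock 177.0000 → up 212.4000 (V=1.8178), down 120.3600 (V=20.2616). Price 4.5135; hedge Δ=-0.2004, bond B=39.9824.
Each (Δ,B) replicates both successor values, so the strategy is self-financing and V0 is arbitrage-free.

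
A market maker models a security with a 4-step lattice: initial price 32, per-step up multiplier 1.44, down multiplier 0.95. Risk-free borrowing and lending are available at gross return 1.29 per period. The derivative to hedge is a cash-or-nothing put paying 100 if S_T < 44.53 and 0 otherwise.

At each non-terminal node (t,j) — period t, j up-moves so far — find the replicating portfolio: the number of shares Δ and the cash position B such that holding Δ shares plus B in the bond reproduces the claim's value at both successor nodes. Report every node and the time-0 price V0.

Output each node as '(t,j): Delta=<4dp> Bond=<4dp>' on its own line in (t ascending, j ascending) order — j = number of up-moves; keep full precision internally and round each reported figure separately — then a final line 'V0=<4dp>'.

(0,0): Delta=-0.5795 Bond=21.7374
(1,0): Delta=-1.7138 Bond=62.5228
(1,1): Delta=-0.2494 Bond=12.8288
(2,0): Delta=-3.8010 Bond=140.9334
(2,1): Delta=-1.1063 Bond=54.0608
(2,2): Delta=0.0000 Bond=0.0000
(3,0): Delta=0.0000 Bond=77.5194
(3,1): Delta=-4.9073 Bond=227.8121
(3,2): Delta=0.0000 Bond=0.0000
(3,3): Delta=0.0000 Bond=0.0000
V0=3.1923

Risk-neutral probability p* = (R−d)/(u−d) = (1.29−0.95)/(1.44−0.95) = 0.6939.
Terminal payoffs: V(4,0)=100.0000, V(4,1)=100.0000, V(4,2)=0.0000, V(4,3)=0.0000, V(4,4)=0.0000
Node (3,0) S=27.4360: V=(p*·100.0000+(1−p*)·100.0000)/1.29=77.5194; Δ=(100.0000−100.0000)/(39.5078−26.0642)=0.0000; B=V−Δ·S=77.5194
Node (3,1) S=41.5872: V=(p*·0.0000+(1−p*)·100.0000)/1.29=23.7304; Δ=(0.0000−100.0000)/(59.8856−39.5078)=-4.9073; B=V−Δ·S=227.8121
Node (3,2) S=63.0374: V=(p*·0.0000+(1−p*)·0.0000)/1.29=0.0000; Δ=(0.0000−0.0000)/(90.7739−59.8856)=0.0000; B=V−Δ·S=0.0000
Node (3,3) S=95.5515: V=(p*·0.0000+(1−p*)·0.0000)/1.29=0.0000; Δ=(0.0000−0.0000)/(137.5941−90.7739)=0.0000; B=V−Δ·S=0.0000
Node (2,0) S=28.8800: V=(p*·23.7304+(1−p*)·77.5194)/1.29=31.1600; Δ=(23.7304−77.5194)/(41.5872−27.4360)=-3.8010; B=V−Δ·S=140.9334
Node (2,1) S=43.7760: V=(p*·0.0000+(1−p*)·23.7304)/1.29=5.6313; Δ=(0.0000−23.7304)/(63.0374−41.5872)=-1.1063; B=V−Δ·S=54.0608
Node (2,2) S=66.3552: V=(p*·0.0000+(1−p*)·0.0000)/1.29=0.0000; Δ=(0.0000−0.0000)/(95.5515−63.0374)=0.0000; B=V−Δ·S=0.0000
Node (1,0) S=30.4000: V=(p*·5.6313+(1−p*)·31.1600)/1.29=10.4234; Δ=(5.6313−31.1600)/(43.7760−28.8800)=-1.7138; B=V−Δ·S=62.5228
Node (1,1) S=46.0800: V=(p*·0.0000+(1−p*)·5.6313)/1.29=1.3363; Δ=(0.0000−5.6313)/(66.3552−43.7760)=-0.2494; B=V−Δ·S=12.8288
Node (0,0) S=32.0000: V=(p*·1.3363+(1−p*)·10.4234)/1.29=3.1923; Δ=(1.3363−10.4234)/(46.0800−30.4000)=-0.5795; B=V−Δ·S=21.7374
Root portfolio cost Δ·32+B reproduces V0=3.1923.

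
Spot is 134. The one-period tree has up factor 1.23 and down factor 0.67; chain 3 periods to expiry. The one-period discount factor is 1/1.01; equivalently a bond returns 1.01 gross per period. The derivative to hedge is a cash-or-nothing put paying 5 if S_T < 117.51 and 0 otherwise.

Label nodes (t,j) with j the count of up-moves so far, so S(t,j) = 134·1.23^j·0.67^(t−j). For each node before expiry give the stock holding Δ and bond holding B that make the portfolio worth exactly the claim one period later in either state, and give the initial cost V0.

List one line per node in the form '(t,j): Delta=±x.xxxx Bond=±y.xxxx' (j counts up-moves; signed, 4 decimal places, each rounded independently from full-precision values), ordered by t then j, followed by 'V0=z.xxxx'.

(0,0): Delta=-0.0312 Bond=5.8338
(1,0): Delta=-0.0598 Bond=8.4619
(1,1): Delta=-0.0211 Bond=4.2294
(2,0): Delta=0.0000 Bond=4.9505
(2,1): Delta=-0.0809 Bond=10.8734
(2,2): Delta=0.0000 Bond=0.0000
V0=1.6585

The replicating-portfolio and risk-neutral prices coincide; use p* = (1.01−0.67)/(1.23−0.67) = 0.6071 for the latter.
Terminal payoffs: V(3,0)=5.0000, V(3,1)=5.0000, V(3,2)=0.0000, V(3,3)=0.0000
Node (2,0) S=60.1526: V=(p*·5.0000+(1−p*)·5.0000)/1.01=4.9505; Δ=(5.0000−5.0000)/(73.9877−40.3022)=0.0000; B=V−Δ·S=4.9505
Node (2,1) S=110.4294: V=(p*·0.0000+(1−p*)·5.0000)/1.01=1.9448; Δ=(0.0000−5.0000)/(135.8282−73.9877)=-0.0809; B=V−Δ·S=10.8734
Node (2,2) S=202.7286: V=(p*·0.0000+(1−p*)·0.0000)/1.01=0.0000; Δ=(0.0000−0.0000)/(249.3562−135.8282)=0.0000; B=V−Δ·S=0.0000
Node (1,0) S=89.7800: V=(p*·1.9448+(1−p*)·4.9505)/1.01=3.0947; Δ=(1.9448−4.9505)/(110.4294−60.1526)=-0.0598; B=V−Δ·S=8.4619
Node (1,1) S=164.8200: V=(p*·0.0000+(1−p*)·1.9448)/1.01=0.7565; Δ=(0.0000−1.9448)/(202.7286−110.4294)=-0.0211; B=V−Δ·S=4.2294
Node (0,0) S=134.0000: V=(p*·0.7565+(1−p*)·3.0947)/1.01=1.6585; Δ=(0.7565−3.0947)/(164.8200−89.7800)=-0.0312; B=V−Δ·S=5.8338
Check: Δ(0,0)·S0 + B(0,0) = 1.6585 = V0.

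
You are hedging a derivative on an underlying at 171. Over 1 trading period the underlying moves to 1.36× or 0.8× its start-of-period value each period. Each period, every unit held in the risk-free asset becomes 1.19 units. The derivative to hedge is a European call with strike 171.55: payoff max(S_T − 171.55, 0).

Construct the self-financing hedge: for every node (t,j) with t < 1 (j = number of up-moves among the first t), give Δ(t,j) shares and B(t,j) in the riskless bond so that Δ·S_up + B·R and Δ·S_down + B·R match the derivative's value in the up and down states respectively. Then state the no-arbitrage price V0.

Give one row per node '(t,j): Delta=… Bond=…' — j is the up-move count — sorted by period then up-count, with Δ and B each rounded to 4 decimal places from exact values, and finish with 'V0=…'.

(0,0): Delta=0.6371 Bond=-73.2413
V0=35.7051

Risk-neutral probability p* = (R−d)/(u−d) = (1.19−0.8)/(1.36−0.8) = 0.6964.
Payoff layer (t=1): V(1,0)=0.0000, V(1,1)=61.0100
  t=0,j=0: stock 171.0000 → up 232.5600 (V=61.0100), down 136.8000 (V=0.0000). Price 35.7051; hedge Δ=0.6371, bond B=-73.2413.
Each (Δ,B) replicates both successor values, so the strategy is self-financing and V0 is arbitrage-free.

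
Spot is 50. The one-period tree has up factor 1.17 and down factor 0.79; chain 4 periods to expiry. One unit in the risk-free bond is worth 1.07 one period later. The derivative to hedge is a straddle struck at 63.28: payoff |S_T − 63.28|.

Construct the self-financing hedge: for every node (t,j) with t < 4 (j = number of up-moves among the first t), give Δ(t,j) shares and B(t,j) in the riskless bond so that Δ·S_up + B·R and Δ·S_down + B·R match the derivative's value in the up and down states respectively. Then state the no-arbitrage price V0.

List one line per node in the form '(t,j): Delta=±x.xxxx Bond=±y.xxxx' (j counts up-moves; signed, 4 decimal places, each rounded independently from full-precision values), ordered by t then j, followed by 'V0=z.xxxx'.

No-arbitrage ⇒ martingale measure with p* = (R−d)/(u−d) = 0.7368.
Terminal values V(4,·): V(4,0)=43.8050, V(4,1)=34.4372, V(4,2)=20.5635, V(4,3)=0.0163, V(4,4)=30.4144
Node (3,0) S=24.6520: V=(p*·34.4372+(1−p*)·43.8050)/1.07=34.4882; Δ=(34.4372−43.8050)/(28.8428−19.4750)=-1.0000; B=V−Δ·S=59.1402
Node (3,1) S=36.5099: V=(p*·20.5635+(1−p*)·34.4372)/1.07=22.6303; Δ=(20.5635−34.4372)/(42.7165−28.8428)=-1.0000; B=V−Δ·S=59.1402
Node (3,2) S=54.0715: V=(p*·0.0163+(1−p*)·20.5635)/1.07=5.0686; Δ=(0.0163−20.5635)/(63.2637−42.7165)=-1.0000; B=V−Δ·S=59.1402
Node (3,3) S=80.0806: V=(p*·30.4144+(1−p*)·0.0163)/1.07=20.9485; Δ=(30.4144−0.0163)/(93.6944−63.2637)=0.9989; B=V−Δ·S=-59.0465
Node (2,0) S=31.2050: V=(p*·22.6303+(1−p*)·34.4882)/1.07=24.0662; Δ=(22.6303−34.4882)/(36.5099−24.6520)=-1.0000; B=V−Δ·S=55.2712
Node (2,1) S=46.2150: V=(p*·5.0686+(1−p*)·22.6303)/1.07=9.0562; Δ=(5.0686−22.6303)/(54.0716−36.5099)=-1.0000; B=V−Δ·S=55.2712
Node (2,2) S=68.4450: V=(p*·20.9485+(1−p*)·5.0686)/1.07=15.6725; Δ=(20.9485−5.0686)/(80.0806−54.0715)=0.6105; B=V−Δ·S=-26.1166
Node (1,0) S=39.5000: V=(p*·9.0562+(1−p*)·24.0662)/1.07=12.1553; Δ=(9.0562−24.0662)/(46.2150−31.2050)=-1.0000; B=V−Δ·S=51.6553
Node (1,1) S=58.5000: V=(p*·15.6725+(1−p*)·9.0562)/1.07=13.0200; Δ=(15.6725−9.0562)/(68.4450−46.2150)=0.2976; B=V−Δ·S=-4.3913
Node (0,0) S=50.0000: V=(p*·13.0200+(1−p*)·12.1553)/1.07=11.9555; Δ=(13.0200−12.1553)/(58.5000−39.5000)=0.0455; B=V−Δ·S=9.6802
Self-financing check: at every node Δ·S+B equals the discounted successor values.

(0,0): Delta=0.0455 Bond=9.6802
(1,0): Delta=-1.0000 Bond=51.6553
(1,1): Delta=0.2976 Bond=-4.3913
(2,0): Delta=-1.0000 Bond=55.2712
(2,1): Delta=-1.0000 Bond=55.2712
(2,2): Delta=0.6105 Bond=-26.1166
(3,0): Delta=-1.0000 Bond=59.1402
(3,1): Delta=-1.0000 Bond=59.1402
(3,2): Delta=-1.0000 Bond=59.1402
(3,3): Delta=0.9989 Bond=-59.0465
V0=11.9555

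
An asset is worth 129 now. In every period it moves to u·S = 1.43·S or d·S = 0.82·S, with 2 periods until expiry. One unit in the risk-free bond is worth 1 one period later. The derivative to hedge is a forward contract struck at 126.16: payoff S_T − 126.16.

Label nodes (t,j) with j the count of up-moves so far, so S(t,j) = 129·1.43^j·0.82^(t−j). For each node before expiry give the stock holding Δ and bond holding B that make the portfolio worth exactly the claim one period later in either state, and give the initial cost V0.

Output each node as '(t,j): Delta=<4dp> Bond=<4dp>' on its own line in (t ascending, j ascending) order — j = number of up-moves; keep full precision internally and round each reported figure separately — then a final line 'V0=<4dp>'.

The replicating-portfolio and risk-neutral prices coincide; use p* = (1−0.82)/(1.43−0.82) = 0.2951 for the latter.
Terminal payoffs: V(2,0)=-39.4204, V(2,1)=25.1054, V(2,2)=137.6321
(1,0): S=105.7800. Δ = (V_up−V_dn)/(S_up−S_dn) = (25.1054−-39.4204)/(151.2654−86.7396) = 1.0000. V = [p*·25.1054 + (1−p*)·-39.4204]/1 = -20.3800. B = V − Δ·S = -126.1600.
(1,1): S=184.4700. Δ = (V_up−V_dn)/(S_up−S_dn) = (137.6321−25.1054)/(263.7921−151.2654) = 1.0000. V = [p*·137.6321 + (1−p*)·25.1054]/1 = 58.3100. B = V − Δ·S = -126.1600.
(0,0): S=129.0000. Δ = (V_up−V_dn)/(S_up−S_dn) = (58.3100−-20.3800)/(184.4700−105.7800) = 1.0000. V = [p*·58.3100 + (1−p*)·-20.3800]/1 = 2.8400. B = V − Δ·S = -126.1600.
Each (Δ,B) replicates both successor values, so the strategy is self-financing and V0 is arbitrage-free.

(0,0): Delta=1.0000 Bond=-126.1600
(1,0): Delta=1.0000 Bond=-126.1600
(1,1): Delta=1.0000 Bond=-126.1600
V0=2.8400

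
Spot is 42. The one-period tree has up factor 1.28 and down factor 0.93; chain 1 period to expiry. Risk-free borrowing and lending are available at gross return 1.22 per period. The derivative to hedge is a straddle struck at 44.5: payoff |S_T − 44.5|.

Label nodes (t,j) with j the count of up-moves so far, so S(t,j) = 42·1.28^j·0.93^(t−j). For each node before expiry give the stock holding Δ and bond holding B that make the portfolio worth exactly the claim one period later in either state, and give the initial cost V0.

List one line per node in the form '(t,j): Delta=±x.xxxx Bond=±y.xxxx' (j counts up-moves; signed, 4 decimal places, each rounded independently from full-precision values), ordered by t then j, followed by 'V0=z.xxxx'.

(0,0): Delta=0.2599 Bond=-3.8609
V0=7.0534

Under the risk-neutral measure, an up-move has probability p* = (R−d)/(u−d) = 0.8286 and values discount at R = 1.22.
At expiry t=1: V(1,0)=5.4400, V(1,1)=9.2600
(0,0): S=42.0000. Δ = (V_up−V_dn)/(S_up−S_dn) = (9.2600−5.4400)/(53.7600−39.0600) = 0.2599. V = [p*·9.2600 + (1−p*)·5.4400]/1.22 = 7.0534. B = V − Δ·S = -3.8609.
Check: Δ(0,0)·S0 + B(0,0) = 7.0534 = V0.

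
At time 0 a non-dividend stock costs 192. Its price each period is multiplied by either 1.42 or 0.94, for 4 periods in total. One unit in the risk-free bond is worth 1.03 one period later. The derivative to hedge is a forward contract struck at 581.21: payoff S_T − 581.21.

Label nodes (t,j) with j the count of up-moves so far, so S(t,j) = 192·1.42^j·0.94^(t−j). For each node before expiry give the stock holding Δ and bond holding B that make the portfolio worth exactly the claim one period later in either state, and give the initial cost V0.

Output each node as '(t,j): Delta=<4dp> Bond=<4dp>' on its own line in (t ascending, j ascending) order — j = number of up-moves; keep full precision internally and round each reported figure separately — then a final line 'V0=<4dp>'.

Since d<R<u, set p* = (R−d)/(u−d) = 0.1875; price each node as the discounted p*-expectation of its children.
Terminal payoffs: V(4,0)=-431.3062, V(4,1)=-354.7596, V(4,2)=-239.1253, V(4,3)=-64.4438, V(4,4)=199.4368
(3,0): S=159.4721. Δ = (V_up−V_dn)/(S_up−S_dn) = (-354.7596−-431.3062)/(226.4504−149.9038) = 1.0000. V = [p*·-354.7596 + (1−p*)·-431.3062]/1.03 = -404.8094. B = V − Δ·S = -564.2816.
(3,1): S=240.9047. Δ = (V_up−V_dn)/(S_up−S_dn) = (-239.1253−-354.7596)/(342.0847−226.4504) = 1.0000. V = [p*·-239.1253 + (1−p*)·-354.7596]/1.03 = -323.3768. B = V − Δ·S = -564.2816.
(3,2): S=363.9199. Δ = (V_up−V_dn)/(S_up−S_dn) = (-64.4438−-239.1253)/(516.7662−342.0847) = 1.0000. V = [p*·-64.4438 + (1−p*)·-239.1253]/1.03 = -200.3617. B = V − Δ·S = -564.2816.
(3,3): S=549.7513. Δ = (V_up−V_dn)/(S_up−S_dn) = (199.4368−-64.4438)/(780.6468−516.7662) = 1.0000. V = [p*·199.4368 + (1−p*)·-64.4438]/1.03 = -14.5303. B = V − Δ·S = -564.2816.
(2,0): S=169.6512. Δ = (V_up−V_dn)/(S_up−S_dn) = (-323.3768−-404.8094)/(240.9047−159.4721) = 1.0000. V = [p*·-323.3768 + (1−p*)·-404.8094]/1.03 = -378.1950. B = V − Δ·S = -547.8462.
(2,1): S=256.2816. Δ = (V_up−V_dn)/(S_up−S_dn) = (-200.3617−-323.3768)/(363.9199−240.9047) = 1.0000. V = [p*·-200.3617 + (1−p*)·-323.3768]/1.03 = -291.5646. B = V − Δ·S = -547.8462.
(2,2): S=387.1488. Δ = (V_up−V_dn)/(S_up−S_dn) = (-14.5303−-200.3617)/(549.7513−363.9199) = 1.0000. V = [p*·-14.5303 + (1−p*)·-200.3617]/1.03 = -160.6974. B = V − Δ·S = -547.8462.
(1,0): S=180.4800. Δ = (V_up−V_dn)/(S_up−S_dn) = (-291.5646−-378.1950)/(256.2816−169.6512) = 1.0000. V = [p*·-291.5646 + (1−p*)·-378.1950]/1.03 = -351.4095. B = V − Δ·S = -531.8895.
(1,1): S=272.6400. Δ = (V_up−V_dn)/(S_up−S_dn) = (-160.6974−-291.5646)/(387.1488−256.2816) = 1.0000. V = [p*·-160.6974 + (1−p*)·-291.5646]/1.03 = -259.2495. B = V − Δ·S = -531.8895.
(0,0): S=192.0000. Δ = (V_up−V_dn)/(S_up−S_dn) = (-259.2495−-351.4095)/(272.6400−180.4800) = 1.0000. V = [p*·-259.2495 + (1−p*)·-351.4095]/1.03 = -324.3976. B = V − Δ·S = -516.3976.
The time-0 hedge costs -324.3976, which is the no-arbitrage price.

(0,0): Delta=1.0000 Bond=-516.3976
(1,0): Delta=1.0000 Bond=-531.8895
(1,1): Delta=1.0000 Bond=-531.8895
(2,0): Delta=1.0000 Bond=-547.8462
(2,1): Delta=1.0000 Bond=-547.8462
(2,2): Delta=1.0000 Bond=-547.8462
(3,0): Delta=1.0000 Bond=-564.2816
(3,1): Delta=1.0000 Bond=-564.2816
(3,2): Delta=1.0000 Bond=-564.2816
(3,3): Delta=1.0000 Bond=-564.2816
V0=-324.3976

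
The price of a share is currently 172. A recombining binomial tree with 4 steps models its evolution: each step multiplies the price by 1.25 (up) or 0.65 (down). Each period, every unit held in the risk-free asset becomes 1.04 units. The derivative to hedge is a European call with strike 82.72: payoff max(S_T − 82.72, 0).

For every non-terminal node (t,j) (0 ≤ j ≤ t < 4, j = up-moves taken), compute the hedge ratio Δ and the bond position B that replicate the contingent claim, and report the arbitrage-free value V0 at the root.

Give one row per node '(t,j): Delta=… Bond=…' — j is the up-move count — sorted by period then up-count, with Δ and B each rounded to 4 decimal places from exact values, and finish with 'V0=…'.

(0,0): Delta=0.9408 Bond=-57.6062
(1,0): Delta=0.8037 Bond=-44.5781
(1,1): Delta=0.9792 Bond=-68.1663
(2,0): Delta=0.4419 Bond=-20.0696
(2,1): Delta=0.9050 Bond=-60.5182
(2,2): Delta=1.0000 Bond=-76.4793
(3,0): Delta=0.0000 Bond=0.0000
(3,1): Delta=0.5656 Bond=-32.1113
(3,2): Delta=1.0000 Bond=-79.5385
(3,3): Delta=1.0000 Bond=-79.5385
V0=104.2139

No-arbitrage ⇒ martingale measure with p* = (R−d)/(u−d) = 0.6500.
Terminal values V(4,·): V(4,0)=0.0000, V(4,1)=0.0000, V(4,2)=30.8269, V(4,3)=135.6394, V(4,4)=337.2019
Node (3,0) S=47.2355: V=(p*·0.0000+(1−p*)·0.0000)/1.04=0.0000; Δ=(0.0000−0.0000)/(59.0444−30.7031)=0.0000; B=V−Δ·S=0.0000
Node (3,1) S=90.8375: V=(p*·30.8269+(1−p*)·0.0000)/1.04=19.2668; Δ=(30.8269−0.0000)/(113.5469−59.0444)=0.5656; B=V−Δ·S=-32.1113
Node (3,2) S=174.6875: V=(p*·135.6394+(1−p*)·30.8269)/1.04=95.1490; Δ=(135.6394−30.8269)/(218.3594−113.5469)=1.0000; B=V−Δ·S=-79.5385
Node (3,3) S=335.9375: V=(p*·337.2019+(1−p*)·135.6394)/1.04=256.3990; Δ=(337.2019−135.6394)/(419.9219−218.3594)=1.0000; B=V−Δ·S=-79.5385
Node (2,0) S=72.6700: V=(p*·19.2668+(1−p*)·0.0000)/1.04=12.0417; Δ=(19.2668−0.0000)/(90.8375−47.2355)=0.4419; B=V−Δ·S=-20.0696
Node (2,1) S=139.7500: V=(p*·95.1490+(1−p*)·19.2668)/1.04=65.9522; Δ=(95.1490−19.2668)/(174.6875−90.8375)=0.9050; B=V−Δ·S=-60.5182
Node (2,2) S=268.7500: V=(p*·256.3990+(1−p*)·95.1490)/1.04=192.2707; Δ=(256.3990−95.1490)/(335.9375−174.6875)=1.0000; B=V−Δ·S=-76.4793
Node (1,0) S=111.8000: V=(p*·65.9522+(1−p*)·12.0417)/1.04=45.2726; Δ=(65.9522−12.0417)/(139.7500−72.6700)=0.8037; B=V−Δ·S=-44.5781
Node (1,1) S=215.0000: V=(p*·192.2707+(1−p*)·65.9522)/1.04=142.3646; Δ=(192.2707−65.9522)/(268.7500−139.7500)=0.9792; B=V−Δ·S=-68.1663
Node (0,0) S=172.0000: V=(p*·142.3646+(1−p*)·45.2726)/1.04=104.2139; Δ=(142.3646−45.2726)/(215.0000−111.8000)=0.9408; B=V−Δ·S=-57.6062
Check: Δ(0,0)·S0 + B(0,0) = 104.2139 = V0.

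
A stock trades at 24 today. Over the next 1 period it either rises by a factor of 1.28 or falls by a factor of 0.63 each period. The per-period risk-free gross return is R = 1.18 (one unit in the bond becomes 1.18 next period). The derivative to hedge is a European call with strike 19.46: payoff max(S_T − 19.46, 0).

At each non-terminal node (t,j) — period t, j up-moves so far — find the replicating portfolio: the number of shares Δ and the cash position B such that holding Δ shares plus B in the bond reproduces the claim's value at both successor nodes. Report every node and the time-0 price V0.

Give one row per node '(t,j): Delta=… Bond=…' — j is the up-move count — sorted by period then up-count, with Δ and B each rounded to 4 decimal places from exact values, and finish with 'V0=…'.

The replicating-portfolio and risk-neutral prices coincide; use p* = (1.18−0.63)/(1.28−0.63) = 0.8462 for the latter.
Payoff layer (t=1): V(1,0)=0.0000, V(1,1)=11.2600
  t=0,j=0: stock 24.0000 → up 30.7200 (V=11.2600), down 15.1200 (V=0.0000). Price 8.0743; hedge Δ=0.7218, bond B=-9.2488.
Each (Δ,B) replicates both successor values, so the strategy is self-financing and V0 is arbitrage-free.

(0,0): Delta=0.7218 Bond=-9.2488
V0=8.0743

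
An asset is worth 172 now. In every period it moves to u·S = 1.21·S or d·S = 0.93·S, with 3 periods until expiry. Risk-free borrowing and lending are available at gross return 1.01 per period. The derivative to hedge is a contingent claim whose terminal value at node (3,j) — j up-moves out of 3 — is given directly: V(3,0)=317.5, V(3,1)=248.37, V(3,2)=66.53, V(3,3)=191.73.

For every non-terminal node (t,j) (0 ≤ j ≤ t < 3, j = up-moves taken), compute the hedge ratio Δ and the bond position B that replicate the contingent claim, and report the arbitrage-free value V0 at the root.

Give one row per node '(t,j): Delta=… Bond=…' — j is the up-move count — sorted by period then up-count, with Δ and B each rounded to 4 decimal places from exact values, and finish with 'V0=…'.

(0,0): Delta=-2.0206 Bond=580.9136
(1,0): Delta=-2.2401 Bond=621.8198
(1,1): Delta=-1.5991 Bond=498.9801
(2,0): Delta=-1.6596 Bond=541.6934
(2,1): Delta=-3.3553 Bond=843.8996
(2,2): Delta=1.7756 Bond=-345.8543
V0=233.3622

Under the risk-neutral measure, an up-move has probability p* = (R−d)/(u−d) = 0.2857 and values discount at R = 1.01.
Terminal values V(3,·): V(3,0)=317.5000, V(3,1)=248.3700, V(3,2)=66.5300, V(3,3)=191.7300
  t=2,j=0: stock 148.7628 → up 180.0030 (V=248.3700), down 138.3494 (V=317.5000). Price 294.8006; hedge Δ=-1.6596, bond B=541.6934.
  t=2,j=1: stock 193.5516 → up 234.1974 (V=66.5300), down 180.0030 (V=248.3700). Price 194.4710; hedge Δ=-3.3553, bond B=843.8996.
  t=2,j=2: stock 251.8252 → up 304.7085 (V=191.7300), down 234.1974 (V=66.5300). Price 101.2885; hedge Δ=1.7756, bond B=-345.8543.
  t=1,j=0: stock 159.9600 → up 193.5516 (V=194.4710), down 148.7628 (V=294.8006). Price 263.5000; hedge Δ=-2.2401, bond B=621.8198.
  t=1,j=1: stock 208.1200 → up 251.8252 (V=101.2885), down 193.5516 (V=194.4710). Price 166.1856; hedge Δ=-1.5991, bond B=498.9801.
  t=0,j=0: stock 172.0000 → up 208.1200 (V=166.1856), down 159.9600 (V=263.5000). Price 233.3622; hedge Δ=-2.0206, bond B=580.9136.
Root portfolio cost Δ·172+B reproduces V0=233.3622.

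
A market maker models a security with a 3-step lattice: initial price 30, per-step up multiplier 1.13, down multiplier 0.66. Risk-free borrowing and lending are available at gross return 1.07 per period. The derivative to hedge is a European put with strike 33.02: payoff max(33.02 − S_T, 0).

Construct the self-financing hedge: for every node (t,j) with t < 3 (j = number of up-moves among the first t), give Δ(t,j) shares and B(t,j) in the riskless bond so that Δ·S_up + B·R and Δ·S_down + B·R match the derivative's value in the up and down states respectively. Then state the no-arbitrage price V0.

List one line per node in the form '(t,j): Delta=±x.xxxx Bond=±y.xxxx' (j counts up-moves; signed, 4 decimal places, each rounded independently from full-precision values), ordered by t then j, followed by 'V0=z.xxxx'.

(0,0): Delta=-0.5160 Bond=17.9983
(1,0): Delta=-1.0000 Bond=28.8409
(1,1): Delta=-0.4747 Bond=17.8558
(2,0): Delta=-1.0000 Bond=30.8598
(2,1): Delta=-1.0000 Bond=30.8598
(2,2): Delta=-0.4298 Bond=17.3856
V0=2.5176

Since d<R<u, set p* = (R−d)/(u−d) = 0.8723; price each node as the discounted p*-expectation of its children.
Terminal values V(3,·): V(3,0)=24.3951, V(3,1)=18.2532, V(3,2)=7.7374, V(3,3)=0.0000
  t=2,j=0: stock 13.0680 → up 14.7668 (V=18.2532), down 8.6249 (V=24.3951). Price 17.7918; hedge Δ=-1.0000, bond B=30.8598.
  t=2,j=1: stock 22.3740 → up 25.2826 (V=7.7374), down 14.7668 (V=18.2532). Price 8.4858; hedge Δ=-1.0000, bond B=30.8598.
  t=2,j=2: stock 38.3070 → up 43.2869 (V=0.0000), down 25.2826 (V=7.7374). Price 0.9231; hedge Δ=-0.4298, bond B=17.3856.
  t=1,j=0: stock 19.8000 → up 22.3740 (V=8.4858), down 13.0680 (V=17.7918). Price 9.0409; hedge Δ=-1.0000, bond B=28.8409.
  t=1,j=1: stock 33.9000 → up 38.3070 (V=0.9231), down 22.3740 (V=8.4858). Price 1.7650; hedge Δ=-0.4747, bond B=17.8558.
  t=0,j=0: stock 30.0000 → up 33.9000 (V=1.7650), down 19.8000 (V=9.0409). Price 2.5176; hedge Δ=-0.5160, bond B=17.9983.
Self-financing check: at every node Δ·S+B equals the discounted successor values.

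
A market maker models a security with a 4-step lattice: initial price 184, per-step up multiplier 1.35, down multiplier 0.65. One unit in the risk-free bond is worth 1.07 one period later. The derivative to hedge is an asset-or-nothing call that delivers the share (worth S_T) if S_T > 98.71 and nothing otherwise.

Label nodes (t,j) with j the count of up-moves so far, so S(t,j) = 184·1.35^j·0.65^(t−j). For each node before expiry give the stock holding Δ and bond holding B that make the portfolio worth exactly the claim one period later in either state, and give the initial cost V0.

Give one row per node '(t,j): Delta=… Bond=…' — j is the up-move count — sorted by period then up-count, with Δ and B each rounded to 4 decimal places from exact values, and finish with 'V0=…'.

(0,0): Delta=1.1102 Bond=-28.9058
(1,0): Delta=1.2826 Bond=-51.5486
(1,1): Delta=1.0548 Bond=-17.1829
(2,0): Delta=1.4599 Bond=-68.9463
(2,1): Delta=1.2256 Bond=-45.9642
(2,2): Delta=1.0000 Bond=0.0000
(3,0): Delta=0.0000 Bond=0.0000
(3,1): Delta=1.9286 Bond=-122.9543
(3,2): Delta=1.0000 Bond=0.0000
(3,3): Delta=1.0000 Bond=0.0000
V0=175.3648

The replicating-portfolio and risk-neutral prices coincide; use p* = (1.07−0.65)/(1.35−0.65) = 0.6000 for the latter.
Terminal payoffs: V(4,0)=0.0000, V(4,1)=0.0000, V(4,2)=141.6812, V(4,3)=294.2609, V(4,4)=611.1572
  t=3,j=0: stock 50.5310 → up 68.2169 (V=0.0000), down 32.8452 (V=0.0000). Price 0.0000; hedge Δ=0.0000, bond B=0.0000.
  t=3,j=1: stock 104.9490 → up 141.6812 (V=141.6812), down 68.2169 (V=0.0000). Price 79.4474; hedge Δ=1.9286, bond B=-122.9543.
  t=3,j=2: stock 217.9710 → up 294.2609 (V=294.2609), down 141.6812 (V=141.6812). Price 217.9710; hedge Δ=1.0000, bond B=0.0000.
  t=3,j=3: stock 452.7090 → up 611.1572 (V=611.1572), down 294.2609 (V=294.2609). Price 452.7090; hedge Δ=1.0000, bond B=0.0000.
  t=2,j=0: stock 77.7400 → up 104.9490 (V=79.4474), down 50.5310 (V=0.0000). Price 44.5499; hedge Δ=1.4599, bond B=-68.9463.
  t=2,j=1: stock 161.4600 → up 217.9710 (V=217.9710), down 104.9490 (V=79.4474). Price 151.9267; hedge Δ=1.2256, bond B=-45.9642.
  t=2,j=2: stock 335.3400 → up 452.7090 (V=452.7090), down 217.9710 (V=217.9710). Price 335.3400; hedge Δ=1.0000, bond B=0.0000.
  t=1,j=0: stock 119.6000 → up 161.4600 (V=151.9267), down 77.7400 (V=44.5499). Price 101.8467; hedge Δ=1.2826, bond B=-51.5486.
  t=1,j=1: stock 248.4000 → up 335.3400 (V=335.3400), down 161.4600 (V=151.9267). Price 244.8361; hedge Δ=1.0548, bond B=-17.1829.
  t=0,j=0: stock 184.0000 → up 248.4000 (V=244.8361), down 119.6000 (V=101.8467). Price 175.3648; hedge Δ=1.1102, bond B=-28.9058.
Each (Δ,B) replicates both successor values, so the strategy is self-financing and V0 is arbitrage-free.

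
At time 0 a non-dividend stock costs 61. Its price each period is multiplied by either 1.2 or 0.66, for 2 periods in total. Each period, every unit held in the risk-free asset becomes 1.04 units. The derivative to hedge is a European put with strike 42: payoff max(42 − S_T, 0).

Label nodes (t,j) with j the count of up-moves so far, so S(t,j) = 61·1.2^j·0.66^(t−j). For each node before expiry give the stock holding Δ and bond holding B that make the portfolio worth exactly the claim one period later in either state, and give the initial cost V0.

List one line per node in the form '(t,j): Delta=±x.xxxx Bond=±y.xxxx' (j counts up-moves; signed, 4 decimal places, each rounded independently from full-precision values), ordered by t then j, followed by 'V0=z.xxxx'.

Risk-neutral probability p* = (R−d)/(u−d) = (1.04−0.66)/(1.2−0.66) = 0.7037.
At expiry t=2: V(2,0)=15.4284, V(2,1)=0.0000, V(2,2)=0.0000
  t=1,j=0: stock 40.2600 → up 48.3120 (V=0.0000), down 26.5716 (V=15.4284). Price 4.3956; hedge Δ=-0.7097, bond B=32.9667.
  t=1,j=1: stock 73.2000 → up 87.8400 (V=0.0000), down 48.3120 (V=0.0000). Price 0.0000; hedge Δ=0.0000, bond B=0.0000.
  t=0,j=0: stock 61.0000 → up 73.2000 (V=0.0000), down 40.2600 (V=4.3956). Price 1.2523; hedge Δ=-0.1334, bond B=9.3922.
Each (Δ,B) replicates both successor values, so the strategy is self-financing and V0 is arbitrage-free.

(0,0): Delta=-0.1334 Bond=9.3922
(1,0): Delta=-0.7097 Bond=32.9667
(1,1): Delta=0.0000 Bond=0.0000
V0=1.2523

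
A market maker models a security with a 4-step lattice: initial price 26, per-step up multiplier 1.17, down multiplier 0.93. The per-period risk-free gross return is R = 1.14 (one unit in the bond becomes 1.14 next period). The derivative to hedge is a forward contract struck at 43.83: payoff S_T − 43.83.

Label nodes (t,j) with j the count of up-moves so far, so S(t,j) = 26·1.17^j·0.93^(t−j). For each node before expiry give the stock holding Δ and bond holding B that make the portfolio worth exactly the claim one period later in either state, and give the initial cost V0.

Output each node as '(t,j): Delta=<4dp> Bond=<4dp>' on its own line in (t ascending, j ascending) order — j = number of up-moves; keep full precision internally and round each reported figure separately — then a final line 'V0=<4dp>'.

(0,0): Delta=1.0000 Bond=-25.9509
(1,0): Delta=1.0000 Bond=-29.5840
(1,1): Delta=1.0000 Bond=-29.5840
(2,0): Delta=1.0000 Bond=-33.7258
(2,1): Delta=1.0000 Bond=-33.7258
(2,2): Delta=1.0000 Bond=-33.7258
(3,0): Delta=1.0000 Bond=-38.4474
(3,1): Delta=1.0000 Bond=-38.4474
(3,2): Delta=1.0000 Bond=-38.4474
(3,3): Delta=1.0000 Bond=-38.4474
V0=0.0491

Since d<R<u, set p* = (R−d)/(u−d) = 0.8750; price each node as the discounted p*-expectation of its children.
Payoff layer (t=4): V(4,0)=-24.3806, V(4,1)=-19.3615, V(4,2)=-13.0470, V(4,3)=-5.1030, V(4,4)=4.8911
(3,0): S=20.9133. Δ = (V_up−V_dn)/(S_up−S_dn) = (-19.3615−-24.3806)/(24.4685−19.4494) = 1.0000. V = [p*·-19.3615 + (1−p*)·-24.3806]/1.14 = -17.5341. B = V − Δ·S = -38.4474.
(3,1): S=26.3103. Δ = (V_up−V_dn)/(S_up−S_dn) = (-13.0470−-19.3615)/(30.7830−24.4685) = 1.0000. V = [p*·-13.0470 + (1−p*)·-19.3615]/1.14 = -12.1371. B = V − Δ·S = -38.4474.
(3,2): S=33.1000. Δ = (V_up−V_dn)/(S_up−S_dn) = (-5.1030−-13.0470)/(38.7270−30.7830) = 1.0000. V = [p*·-5.1030 + (1−p*)·-13.0470]/1.14 = -5.3474. B = V − Δ·S = -38.4474.
(3,3): S=41.6419. Δ = (V_up−V_dn)/(S_up−S_dn) = (4.8911−-5.1030)/(48.7211−38.7270) = 1.0000. V = [p*·4.8911 + (1−p*)·-5.1030]/1.14 = 3.1946. B = V − Δ·S = -38.4474.
(2,0): S=22.4874. Δ = (V_up−V_dn)/(S_up−S_dn) = (-12.1371−-17.5341)/(26.3103−20.9133) = 1.0000. V = [p*·-12.1371 + (1−p*)·-17.5341]/1.14 = -11.2384. B = V − Δ·S = -33.7258.
(2,1): S=28.2906. Δ = (V_up−V_dn)/(S_up−S_dn) = (-5.3474−-12.1371)/(33.1000−26.3103) = 1.0000. V = [p*·-5.3474 + (1−p*)·-12.1371]/1.14 = -5.4352. B = V − Δ·S = -33.7258.
(2,2): S=35.5914. Δ = (V_up−V_dn)/(S_up−S_dn) = (3.1946−-5.3474)/(41.6419−33.1000) = 1.0000. V = [p*·3.1946 + (1−p*)·-5.3474]/1.14 = 1.8656. B = V − Δ·S = -33.7258.
(1,0): S=24.1800. Δ = (V_up−V_dn)/(S_up−S_dn) = (-5.4352−-11.2384)/(28.2906−22.4874) = 1.0000. V = [p*·-5.4352 + (1−p*)·-11.2384]/1.14 = -5.4040. B = V − Δ·S = -29.5840.
(1,1): S=30.4200. Δ = (V_up−V_dn)/(S_up−S_dn) = (1.8656−-5.4352)/(35.5914−28.2906) = 1.0000. V = [p*·1.8656 + (1−p*)·-5.4352]/1.14 = 0.8360. B = V − Δ·S = -29.5840.
(0,0): S=26.0000. Δ = (V_up−V_dn)/(S_up−S_dn) = (0.8360−-5.4040)/(30.4200−24.1800) = 1.0000. V = [p*·0.8360 + (1−p*)·-5.4040]/1.14 = 0.0491. B = V − Δ·S = -25.9509.
Check: Δ(0,0)·S0 + B(0,0) = 0.0491 = V0.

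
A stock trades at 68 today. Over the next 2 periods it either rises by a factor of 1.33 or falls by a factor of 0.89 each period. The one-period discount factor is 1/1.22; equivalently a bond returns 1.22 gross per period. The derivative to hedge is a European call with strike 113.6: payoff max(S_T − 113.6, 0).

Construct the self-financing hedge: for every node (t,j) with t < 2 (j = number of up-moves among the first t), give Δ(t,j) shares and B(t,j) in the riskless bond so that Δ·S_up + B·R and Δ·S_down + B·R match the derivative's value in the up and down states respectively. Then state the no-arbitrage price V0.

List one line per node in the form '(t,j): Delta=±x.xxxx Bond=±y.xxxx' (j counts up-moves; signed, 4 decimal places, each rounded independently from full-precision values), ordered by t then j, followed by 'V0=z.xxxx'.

Under the risk-neutral measure, an up-move has probability p* = (R−d)/(u−d) = 0.7500 and values discount at R = 1.22.
Terminal values V(2,·): V(2,0)=0.0000, V(2,1)=0.0000, V(2,2)=6.6852
(1,0): S=60.5200. Δ = (V_up−V_dn)/(S_up−S_dn) = (0.0000−0.0000)/(80.4916−53.8628) = 0.0000. V = [p*·0.0000 + (1−p*)·0.0000]/1.22 = 0.0000. B = V − Δ·S = 0.0000.
(1,1): S=90.4400. Δ = (V_up−V_dn)/(S_up−S_dn) = (6.6852−0.0000)/(120.2852−80.4916) = 0.1680. V = [p*·6.6852 + (1−p*)·0.0000]/1.22 = 4.1098. B = V − Δ·S = -11.0839.
(0,0): S=68.0000. Δ = (V_up−V_dn)/(S_up−S_dn) = (4.1098−0.0000)/(90.4400−60.5200) = 0.1374. V = [p*·4.1098 + (1−p*)·0.0000]/1.22 = 2.5265. B = V − Δ·S = -6.8139.
Root portfolio cost Δ·68+B reproduces V0=2.5265.

(0,0): Delta=0.1374 Bond=-6.8139
(1,0): Delta=0.0000 Bond=0.0000
(1,1): Delta=0.1680 Bond=-11.0839
V0=2.5265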